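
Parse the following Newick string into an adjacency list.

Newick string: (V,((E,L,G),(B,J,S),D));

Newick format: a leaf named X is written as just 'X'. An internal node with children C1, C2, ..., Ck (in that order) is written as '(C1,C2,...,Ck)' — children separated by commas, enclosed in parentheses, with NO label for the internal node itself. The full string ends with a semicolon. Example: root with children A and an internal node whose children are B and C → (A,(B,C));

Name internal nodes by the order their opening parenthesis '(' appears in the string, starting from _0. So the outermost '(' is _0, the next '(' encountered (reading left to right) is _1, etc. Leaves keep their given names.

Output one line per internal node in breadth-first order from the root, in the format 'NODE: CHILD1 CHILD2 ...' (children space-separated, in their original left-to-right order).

Input: (V,((E,L,G),(B,J,S),D));
Scanning left-to-right, naming '(' by encounter order:
  pos 0: '(' -> open internal node _0 (depth 1)
  pos 3: '(' -> open internal node _1 (depth 2)
  pos 4: '(' -> open internal node _2 (depth 3)
  pos 10: ')' -> close internal node _2 (now at depth 2)
  pos 12: '(' -> open internal node _3 (depth 3)
  pos 18: ')' -> close internal node _3 (now at depth 2)
  pos 21: ')' -> close internal node _1 (now at depth 1)
  pos 22: ')' -> close internal node _0 (now at depth 0)
Total internal nodes: 4
BFS adjacency from root:
  _0: V _1
  _1: _2 _3 D
  _2: E L G
  _3: B J S

Answer: _0: V _1
_1: _2 _3 D
_2: E L G
_3: B J S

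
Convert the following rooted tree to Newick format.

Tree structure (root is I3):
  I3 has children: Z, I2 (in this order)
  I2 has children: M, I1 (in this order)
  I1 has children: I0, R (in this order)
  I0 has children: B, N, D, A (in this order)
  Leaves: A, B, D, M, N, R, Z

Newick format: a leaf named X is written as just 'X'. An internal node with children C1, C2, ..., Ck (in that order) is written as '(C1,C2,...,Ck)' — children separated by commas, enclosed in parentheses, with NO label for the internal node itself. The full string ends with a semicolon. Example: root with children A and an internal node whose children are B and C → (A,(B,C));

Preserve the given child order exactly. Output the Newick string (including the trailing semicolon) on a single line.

internal I3 with children ['Z', 'I2']
  leaf 'Z' → 'Z'
  internal I2 with children ['M', 'I1']
    leaf 'M' → 'M'
    internal I1 with children ['I0', 'R']
      internal I0 with children ['B', 'N', 'D', 'A']
        leaf 'B' → 'B'
        leaf 'N' → 'N'
        leaf 'D' → 'D'
        leaf 'A' → 'A'
      → '(B,N,D,A)'
      leaf 'R' → 'R'
    → '((B,N,D,A),R)'
  → '(M,((B,N,D,A),R))'
→ '(Z,(M,((B,N,D,A),R)))'
Final: (Z,(M,((B,N,D,A),R)));

Answer: (Z,(M,((B,N,D,A),R)));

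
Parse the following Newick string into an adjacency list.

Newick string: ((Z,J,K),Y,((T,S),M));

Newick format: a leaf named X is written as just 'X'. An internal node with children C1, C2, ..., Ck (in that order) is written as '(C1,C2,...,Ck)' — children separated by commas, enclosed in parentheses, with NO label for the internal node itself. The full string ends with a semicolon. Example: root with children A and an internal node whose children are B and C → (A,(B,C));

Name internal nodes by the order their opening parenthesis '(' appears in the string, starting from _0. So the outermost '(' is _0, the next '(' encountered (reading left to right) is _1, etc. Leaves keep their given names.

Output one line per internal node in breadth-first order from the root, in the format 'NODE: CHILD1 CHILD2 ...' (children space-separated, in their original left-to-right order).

Input: ((Z,J,K),Y,((T,S),M));
Scanning left-to-right, naming '(' by encounter order:
  pos 0: '(' -> open internal node _0 (depth 1)
  pos 1: '(' -> open internal node _1 (depth 2)
  pos 7: ')' -> close internal node _1 (now at depth 1)
  pos 11: '(' -> open internal node _2 (depth 2)
  pos 12: '(' -> open internal node _3 (depth 3)
  pos 16: ')' -> close internal node _3 (now at depth 2)
  pos 19: ')' -> close internal node _2 (now at depth 1)
  pos 20: ')' -> close internal node _0 (now at depth 0)
Total internal nodes: 4
BFS adjacency from root:
  _0: _1 Y _2
  _1: Z J K
  _2: _3 M
  _3: T S

Answer: _0: _1 Y _2
_1: Z J K
_2: _3 M
_3: T S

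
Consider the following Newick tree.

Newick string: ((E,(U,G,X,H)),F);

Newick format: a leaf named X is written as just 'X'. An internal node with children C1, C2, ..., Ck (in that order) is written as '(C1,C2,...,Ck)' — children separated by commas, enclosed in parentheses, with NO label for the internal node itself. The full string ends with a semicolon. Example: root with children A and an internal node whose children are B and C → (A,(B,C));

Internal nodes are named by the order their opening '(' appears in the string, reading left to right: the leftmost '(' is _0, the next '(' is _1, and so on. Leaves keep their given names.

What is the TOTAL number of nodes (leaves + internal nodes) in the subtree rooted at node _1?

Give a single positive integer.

Answer: 7

Derivation:
Newick: ((E,(U,G,X,H)),F);
Locate _1: it is the '(' at position 1 (the 2nd '(' reading left to right).
Query: subtree rooted at _1
_1: subtree_size = 1 + 6
  E: subtree_size = 1 + 0
  _2: subtree_size = 1 + 4
    U: subtree_size = 1 + 0
    G: subtree_size = 1 + 0
    X: subtree_size = 1 + 0
    H: subtree_size = 1 + 0
Total subtree size of _1: 7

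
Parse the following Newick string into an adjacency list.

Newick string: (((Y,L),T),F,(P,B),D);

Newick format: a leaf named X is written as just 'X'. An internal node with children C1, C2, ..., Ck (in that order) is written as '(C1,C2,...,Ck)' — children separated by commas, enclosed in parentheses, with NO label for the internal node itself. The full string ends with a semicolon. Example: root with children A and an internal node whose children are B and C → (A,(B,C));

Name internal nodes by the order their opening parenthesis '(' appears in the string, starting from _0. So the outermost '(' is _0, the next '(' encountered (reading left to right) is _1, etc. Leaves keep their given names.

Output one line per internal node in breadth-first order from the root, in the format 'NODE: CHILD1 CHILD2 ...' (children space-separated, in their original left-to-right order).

Input: (((Y,L),T),F,(P,B),D);
Scanning left-to-right, naming '(' by encounter order:
  pos 0: '(' -> open internal node _0 (depth 1)
  pos 1: '(' -> open internal node _1 (depth 2)
  pos 2: '(' -> open internal node _2 (depth 3)
  pos 6: ')' -> close internal node _2 (now at depth 2)
  pos 9: ')' -> close internal node _1 (now at depth 1)
  pos 13: '(' -> open internal node _3 (depth 2)
  pos 17: ')' -> close internal node _3 (now at depth 1)
  pos 20: ')' -> close internal node _0 (now at depth 0)
Total internal nodes: 4
BFS adjacency from root:
  _0: _1 F _3 D
  _1: _2 T
  _3: P B
  _2: Y L

Answer: _0: _1 F _3 D
_1: _2 T
_3: P B
_2: Y L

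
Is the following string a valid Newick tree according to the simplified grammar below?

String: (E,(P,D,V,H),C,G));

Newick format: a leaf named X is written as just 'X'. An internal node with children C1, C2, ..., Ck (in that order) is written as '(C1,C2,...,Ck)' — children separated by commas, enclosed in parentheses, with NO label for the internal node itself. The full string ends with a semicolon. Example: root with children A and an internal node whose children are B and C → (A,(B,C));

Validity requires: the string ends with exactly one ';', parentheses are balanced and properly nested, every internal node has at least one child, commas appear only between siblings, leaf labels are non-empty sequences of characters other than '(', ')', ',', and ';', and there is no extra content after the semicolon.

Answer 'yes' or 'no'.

Answer: no

Derivation:
Input: (E,(P,D,V,H),C,G));
Paren balance: 2 '(' vs 3 ')' MISMATCH
Ends with single ';': True
Full parse: FAILS (extra content after tree at pos 17)
Valid: False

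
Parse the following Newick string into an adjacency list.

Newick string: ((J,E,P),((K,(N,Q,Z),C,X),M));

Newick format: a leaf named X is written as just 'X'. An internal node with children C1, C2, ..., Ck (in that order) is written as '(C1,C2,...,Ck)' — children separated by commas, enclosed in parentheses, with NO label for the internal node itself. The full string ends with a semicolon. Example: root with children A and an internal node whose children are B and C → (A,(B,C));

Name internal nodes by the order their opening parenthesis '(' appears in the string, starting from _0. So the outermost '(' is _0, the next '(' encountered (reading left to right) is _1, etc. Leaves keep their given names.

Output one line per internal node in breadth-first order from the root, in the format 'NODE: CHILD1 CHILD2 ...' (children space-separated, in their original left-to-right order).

Answer: _0: _1 _2
_1: J E P
_2: _3 M
_3: K _4 C X
_4: N Q Z

Derivation:
Input: ((J,E,P),((K,(N,Q,Z),C,X),M));
Scanning left-to-right, naming '(' by encounter order:
  pos 0: '(' -> open internal node _0 (depth 1)
  pos 1: '(' -> open internal node _1 (depth 2)
  pos 7: ')' -> close internal node _1 (now at depth 1)
  pos 9: '(' -> open internal node _2 (depth 2)
  pos 10: '(' -> open internal node _3 (depth 3)
  pos 13: '(' -> open internal node _4 (depth 4)
  pos 19: ')' -> close internal node _4 (now at depth 3)
  pos 24: ')' -> close internal node _3 (now at depth 2)
  pos 27: ')' -> close internal node _2 (now at depth 1)
  pos 28: ')' -> close internal node _0 (now at depth 0)
Total internal nodes: 5
BFS adjacency from root:
  _0: _1 _2
  _1: J E P
  _2: _3 M
  _3: K _4 C X
  _4: N Q Z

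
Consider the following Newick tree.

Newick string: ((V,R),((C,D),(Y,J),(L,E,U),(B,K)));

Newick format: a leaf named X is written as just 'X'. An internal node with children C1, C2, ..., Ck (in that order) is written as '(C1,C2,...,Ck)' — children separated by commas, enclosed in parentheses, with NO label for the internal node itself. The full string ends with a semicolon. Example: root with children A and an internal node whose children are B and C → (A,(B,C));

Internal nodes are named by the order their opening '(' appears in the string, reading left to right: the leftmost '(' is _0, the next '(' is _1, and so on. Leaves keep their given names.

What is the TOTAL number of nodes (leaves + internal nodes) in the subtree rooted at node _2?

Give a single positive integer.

Newick: ((V,R),((C,D),(Y,J),(L,E,U),(B,K)));
Locate _2: it is the '(' at position 7 (the 3rd '(' reading left to right).
Query: subtree rooted at _2
_2: subtree_size = 1 + 13
  _3: subtree_size = 1 + 2
    C: subtree_size = 1 + 0
    D: subtree_size = 1 + 0
  _4: subtree_size = 1 + 2
    Y: subtree_size = 1 + 0
    J: subtree_size = 1 + 0
  _5: subtree_size = 1 + 3
    L: subtree_size = 1 + 0
    E: subtree_size = 1 + 0
    U: subtree_size = 1 + 0
  _6: subtree_size = 1 + 2
    B: subtree_size = 1 + 0
    K: subtree_size = 1 + 0
Total subtree size of _2: 14

Answer: 14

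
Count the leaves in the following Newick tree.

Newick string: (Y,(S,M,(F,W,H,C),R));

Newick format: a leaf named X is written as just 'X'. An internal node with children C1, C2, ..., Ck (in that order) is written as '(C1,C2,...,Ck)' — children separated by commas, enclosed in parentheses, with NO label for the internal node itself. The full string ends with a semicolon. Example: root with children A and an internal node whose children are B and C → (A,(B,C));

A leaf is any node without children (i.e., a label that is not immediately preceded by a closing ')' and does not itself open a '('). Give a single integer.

Answer: 8

Derivation:
Newick: (Y,(S,M,(F,W,H,C),R));
Scan left-to-right; a leaf is any maximal label run not followed by '(':
  pos 1: leaf 'Y' → count = 1
  pos 4: leaf 'S' → count = 2
  pos 6: leaf 'M' → count = 3
  pos 9: leaf 'F' → count = 4
  pos 11: leaf 'W' → count = 5
  pos 13: leaf 'H' → count = 6
  pos 15: leaf 'C' → count = 7
  pos 18: leaf 'R' → count = 8
Total leaves: 8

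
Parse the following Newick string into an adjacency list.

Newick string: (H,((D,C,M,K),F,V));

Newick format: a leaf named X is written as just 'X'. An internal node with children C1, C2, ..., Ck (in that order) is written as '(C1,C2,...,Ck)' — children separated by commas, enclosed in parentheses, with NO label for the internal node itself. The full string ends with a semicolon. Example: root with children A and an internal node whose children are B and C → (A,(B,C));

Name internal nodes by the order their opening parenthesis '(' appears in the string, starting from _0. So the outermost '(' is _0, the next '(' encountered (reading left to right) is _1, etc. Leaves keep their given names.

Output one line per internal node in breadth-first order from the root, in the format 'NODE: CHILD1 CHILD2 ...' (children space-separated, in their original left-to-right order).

Input: (H,((D,C,M,K),F,V));
Scanning left-to-right, naming '(' by encounter order:
  pos 0: '(' -> open internal node _0 (depth 1)
  pos 3: '(' -> open internal node _1 (depth 2)
  pos 4: '(' -> open internal node _2 (depth 3)
  pos 12: ')' -> close internal node _2 (now at depth 2)
  pos 17: ')' -> close internal node _1 (now at depth 1)
  pos 18: ')' -> close internal node _0 (now at depth 0)
Total internal nodes: 3
BFS adjacency from root:
  _0: H _1
  _1: _2 F V
  _2: D C M K

Answer: _0: H _1
_1: _2 F V
_2: D C M K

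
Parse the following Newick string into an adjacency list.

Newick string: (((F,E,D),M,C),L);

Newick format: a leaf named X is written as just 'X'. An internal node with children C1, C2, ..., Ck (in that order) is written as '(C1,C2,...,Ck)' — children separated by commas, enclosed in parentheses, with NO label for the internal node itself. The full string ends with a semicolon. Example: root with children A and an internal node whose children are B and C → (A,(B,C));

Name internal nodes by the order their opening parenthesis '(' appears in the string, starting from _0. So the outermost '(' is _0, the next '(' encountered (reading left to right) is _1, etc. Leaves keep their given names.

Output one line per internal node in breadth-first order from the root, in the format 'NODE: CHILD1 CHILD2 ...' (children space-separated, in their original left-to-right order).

Answer: _0: _1 L
_1: _2 M C
_2: F E D

Derivation:
Input: (((F,E,D),M,C),L);
Scanning left-to-right, naming '(' by encounter order:
  pos 0: '(' -> open internal node _0 (depth 1)
  pos 1: '(' -> open internal node _1 (depth 2)
  pos 2: '(' -> open internal node _2 (depth 3)
  pos 8: ')' -> close internal node _2 (now at depth 2)
  pos 13: ')' -> close internal node _1 (now at depth 1)
  pos 16: ')' -> close internal node _0 (now at depth 0)
Total internal nodes: 3
BFS adjacency from root:
  _0: _1 L
  _1: _2 M C
  _2: F E D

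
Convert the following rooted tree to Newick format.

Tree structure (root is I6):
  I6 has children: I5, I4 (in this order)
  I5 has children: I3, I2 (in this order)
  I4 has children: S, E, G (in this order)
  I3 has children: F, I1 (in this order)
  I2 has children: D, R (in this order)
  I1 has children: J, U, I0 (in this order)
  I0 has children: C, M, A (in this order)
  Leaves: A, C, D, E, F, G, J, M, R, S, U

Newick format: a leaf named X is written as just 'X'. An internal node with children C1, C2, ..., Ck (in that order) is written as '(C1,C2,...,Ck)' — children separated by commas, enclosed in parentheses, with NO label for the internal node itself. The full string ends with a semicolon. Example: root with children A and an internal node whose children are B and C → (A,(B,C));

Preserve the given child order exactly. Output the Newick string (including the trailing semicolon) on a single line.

Answer: (((F,(J,U,(C,M,A))),(D,R)),(S,E,G));

Derivation:
internal I6 with children ['I5', 'I4']
  internal I5 with children ['I3', 'I2']
    internal I3 with children ['F', 'I1']
      leaf 'F' → 'F'
      internal I1 with children ['J', 'U', 'I0']
        leaf 'J' → 'J'
        leaf 'U' → 'U'
        internal I0 with children ['C', 'M', 'A']
          leaf 'C' → 'C'
          leaf 'M' → 'M'
          leaf 'A' → 'A'
        → '(C,M,A)'
      → '(J,U,(C,M,A))'
    → '(F,(J,U,(C,M,A)))'
    internal I2 with children ['D', 'R']
      leaf 'D' → 'D'
      leaf 'R' → 'R'
    → '(D,R)'
  → '((F,(J,U,(C,M,A))),(D,R))'
  internal I4 with children ['S', 'E', 'G']
    leaf 'S' → 'S'
    leaf 'E' → 'E'
    leaf 'G' → 'G'
  → '(S,E,G)'
→ '(((F,(J,U,(C,M,A))),(D,R)),(S,E,G))'
Final: (((F,(J,U,(C,M,A))),(D,R)),(S,E,G));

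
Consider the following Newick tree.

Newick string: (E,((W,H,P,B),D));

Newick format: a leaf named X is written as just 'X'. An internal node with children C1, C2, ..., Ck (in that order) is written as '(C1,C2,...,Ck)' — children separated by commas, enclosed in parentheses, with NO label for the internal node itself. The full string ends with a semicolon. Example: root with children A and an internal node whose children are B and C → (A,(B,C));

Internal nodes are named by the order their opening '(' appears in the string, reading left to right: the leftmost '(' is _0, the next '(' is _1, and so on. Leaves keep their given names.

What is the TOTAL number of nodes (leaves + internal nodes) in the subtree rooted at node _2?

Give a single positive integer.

Newick: (E,((W,H,P,B),D));
Locate _2: it is the '(' at position 4 (the 3rd '(' reading left to right).
Query: subtree rooted at _2
_2: subtree_size = 1 + 4
  W: subtree_size = 1 + 0
  H: subtree_size = 1 + 0
  P: subtree_size = 1 + 0
  B: subtree_size = 1 + 0
Total subtree size of _2: 5

Answer: 5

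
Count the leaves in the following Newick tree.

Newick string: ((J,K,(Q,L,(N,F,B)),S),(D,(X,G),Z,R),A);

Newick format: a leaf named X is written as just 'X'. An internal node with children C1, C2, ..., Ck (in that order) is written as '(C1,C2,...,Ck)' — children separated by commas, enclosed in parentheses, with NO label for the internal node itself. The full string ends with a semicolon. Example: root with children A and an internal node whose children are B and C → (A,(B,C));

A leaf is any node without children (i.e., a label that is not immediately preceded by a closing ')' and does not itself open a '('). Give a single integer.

Answer: 14

Derivation:
Newick: ((J,K,(Q,L,(N,F,B)),S),(D,(X,G),Z,R),A);
Scan left-to-right; a leaf is any maximal label run not followed by '(':
  pos 2: leaf 'J' → count = 1
  pos 4: leaf 'K' → count = 2
  pos 7: leaf 'Q' → count = 3
  pos 9: leaf 'L' → count = 4
  pos 12: leaf 'N' → count = 5
  pos 14: leaf 'F' → count = 6
  pos 16: leaf 'B' → count = 7
  pos 20: leaf 'S' → count = 8
  pos 24: leaf 'D' → count = 9
  pos 27: leaf 'X' → count = 10
  pos 29: leaf 'G' → count = 11
  pos 32: leaf 'Z' → count = 12
  pos 34: leaf 'R' → count = 13
  pos 37: leaf 'A' → count = 14
Total leaves: 14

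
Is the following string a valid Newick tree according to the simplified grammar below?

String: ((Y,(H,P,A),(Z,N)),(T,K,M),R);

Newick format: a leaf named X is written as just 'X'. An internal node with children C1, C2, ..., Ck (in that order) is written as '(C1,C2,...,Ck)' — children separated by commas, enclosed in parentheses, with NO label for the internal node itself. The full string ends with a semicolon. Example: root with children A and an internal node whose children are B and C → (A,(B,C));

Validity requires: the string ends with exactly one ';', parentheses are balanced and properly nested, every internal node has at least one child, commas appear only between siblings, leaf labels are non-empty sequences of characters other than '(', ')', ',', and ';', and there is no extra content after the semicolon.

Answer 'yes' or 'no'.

Answer: yes

Derivation:
Input: ((Y,(H,P,A),(Z,N)),(T,K,M),R);
Paren balance: 5 '(' vs 5 ')' OK
Ends with single ';': True
Full parse: OK
Valid: True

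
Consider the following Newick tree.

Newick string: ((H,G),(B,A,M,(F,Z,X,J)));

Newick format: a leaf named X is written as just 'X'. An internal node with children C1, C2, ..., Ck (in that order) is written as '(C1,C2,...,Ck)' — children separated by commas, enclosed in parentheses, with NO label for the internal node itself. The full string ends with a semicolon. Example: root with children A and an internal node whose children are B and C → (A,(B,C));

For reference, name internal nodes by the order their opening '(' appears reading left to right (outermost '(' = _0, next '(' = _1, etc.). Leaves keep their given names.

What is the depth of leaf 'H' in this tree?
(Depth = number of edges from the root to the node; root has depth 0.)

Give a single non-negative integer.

Answer: 2

Derivation:
Newick: ((H,G),(B,A,M,(F,Z,X,J)));
Naming internals by '(' encounter order: outermost '(' = _0, next = _1, ...
Query node: H
Path from root: _0 -> _1 -> H
Depth of H: 2 (number of edges from root)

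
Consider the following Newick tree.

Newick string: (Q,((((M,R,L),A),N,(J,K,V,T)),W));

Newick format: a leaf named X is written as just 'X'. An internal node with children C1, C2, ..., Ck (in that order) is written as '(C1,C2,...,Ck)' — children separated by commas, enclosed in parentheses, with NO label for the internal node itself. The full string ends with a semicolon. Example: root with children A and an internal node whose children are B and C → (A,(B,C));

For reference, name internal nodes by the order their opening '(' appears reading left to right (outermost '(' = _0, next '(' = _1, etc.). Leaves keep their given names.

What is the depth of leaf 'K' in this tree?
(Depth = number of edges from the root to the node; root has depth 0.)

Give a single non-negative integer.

Answer: 4

Derivation:
Newick: (Q,((((M,R,L),A),N,(J,K,V,T)),W));
Naming internals by '(' encounter order: outermost '(' = _0, next = _1, ...
Query node: K
Path from root: _0 -> _1 -> _2 -> _5 -> K
Depth of K: 4 (number of edges from root)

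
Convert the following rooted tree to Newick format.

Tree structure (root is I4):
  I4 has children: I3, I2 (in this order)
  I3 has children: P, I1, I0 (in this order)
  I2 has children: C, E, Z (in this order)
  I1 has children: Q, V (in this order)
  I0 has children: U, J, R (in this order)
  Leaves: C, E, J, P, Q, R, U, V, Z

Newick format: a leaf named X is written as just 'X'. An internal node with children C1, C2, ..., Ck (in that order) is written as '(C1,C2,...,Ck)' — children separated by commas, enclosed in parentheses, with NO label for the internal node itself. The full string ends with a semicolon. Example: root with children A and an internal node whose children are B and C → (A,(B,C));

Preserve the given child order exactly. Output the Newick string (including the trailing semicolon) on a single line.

Answer: ((P,(Q,V),(U,J,R)),(C,E,Z));

Derivation:
internal I4 with children ['I3', 'I2']
  internal I3 with children ['P', 'I1', 'I0']
    leaf 'P' → 'P'
    internal I1 with children ['Q', 'V']
      leaf 'Q' → 'Q'
      leaf 'V' → 'V'
    → '(Q,V)'
    internal I0 with children ['U', 'J', 'R']
      leaf 'U' → 'U'
      leaf 'J' → 'J'
      leaf 'R' → 'R'
    → '(U,J,R)'
  → '(P,(Q,V),(U,J,R))'
  internal I2 with children ['C', 'E', 'Z']
    leaf 'C' → 'C'
    leaf 'E' → 'E'
    leaf 'Z' → 'Z'
  → '(C,E,Z)'
→ '((P,(Q,V),(U,J,R)),(C,E,Z))'
Final: ((P,(Q,V),(U,J,R)),(C,E,Z));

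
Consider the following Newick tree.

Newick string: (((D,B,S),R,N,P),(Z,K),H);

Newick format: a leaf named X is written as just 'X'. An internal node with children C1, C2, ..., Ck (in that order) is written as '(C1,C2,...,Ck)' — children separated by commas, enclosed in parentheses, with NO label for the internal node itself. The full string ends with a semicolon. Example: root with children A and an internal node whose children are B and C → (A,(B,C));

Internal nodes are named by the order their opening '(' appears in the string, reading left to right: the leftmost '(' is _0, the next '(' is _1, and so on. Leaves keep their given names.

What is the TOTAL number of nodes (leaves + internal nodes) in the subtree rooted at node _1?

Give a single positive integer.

Newick: (((D,B,S),R,N,P),(Z,K),H);
Locate _1: it is the '(' at position 1 (the 2nd '(' reading left to right).
Query: subtree rooted at _1
_1: subtree_size = 1 + 7
  _2: subtree_size = 1 + 3
    D: subtree_size = 1 + 0
    B: subtree_size = 1 + 0
    S: subtree_size = 1 + 0
  R: subtree_size = 1 + 0
  N: subtree_size = 1 + 0
  P: subtree_size = 1 + 0
Total subtree size of _1: 8

Answer: 8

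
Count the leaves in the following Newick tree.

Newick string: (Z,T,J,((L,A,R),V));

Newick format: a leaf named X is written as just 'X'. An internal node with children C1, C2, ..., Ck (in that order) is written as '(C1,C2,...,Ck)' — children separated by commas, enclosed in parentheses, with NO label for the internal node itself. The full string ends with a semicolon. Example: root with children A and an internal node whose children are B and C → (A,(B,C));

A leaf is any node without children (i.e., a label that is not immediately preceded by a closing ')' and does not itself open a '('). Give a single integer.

Answer: 7

Derivation:
Newick: (Z,T,J,((L,A,R),V));
Scan left-to-right; a leaf is any maximal label run not followed by '(':
  pos 1: leaf 'Z' → count = 1
  pos 3: leaf 'T' → count = 2
  pos 5: leaf 'J' → count = 3
  pos 9: leaf 'L' → count = 4
  pos 11: leaf 'A' → count = 5
  pos 13: leaf 'R' → count = 6
  pos 16: leaf 'V' → count = 7
Total leaves: 7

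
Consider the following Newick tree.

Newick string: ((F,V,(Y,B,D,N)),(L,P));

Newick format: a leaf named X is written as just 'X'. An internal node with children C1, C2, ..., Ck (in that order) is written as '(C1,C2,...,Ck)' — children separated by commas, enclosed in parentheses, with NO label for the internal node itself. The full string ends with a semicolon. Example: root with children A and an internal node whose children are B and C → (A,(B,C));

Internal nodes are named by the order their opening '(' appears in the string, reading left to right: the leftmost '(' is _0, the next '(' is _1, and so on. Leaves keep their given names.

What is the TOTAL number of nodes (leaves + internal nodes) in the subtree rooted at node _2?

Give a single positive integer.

Newick: ((F,V,(Y,B,D,N)),(L,P));
Locate _2: it is the '(' at position 6 (the 3rd '(' reading left to right).
Query: subtree rooted at _2
_2: subtree_size = 1 + 4
  Y: subtree_size = 1 + 0
  B: subtree_size = 1 + 0
  D: subtree_size = 1 + 0
  N: subtree_size = 1 + 0
Total subtree size of _2: 5

Answer: 5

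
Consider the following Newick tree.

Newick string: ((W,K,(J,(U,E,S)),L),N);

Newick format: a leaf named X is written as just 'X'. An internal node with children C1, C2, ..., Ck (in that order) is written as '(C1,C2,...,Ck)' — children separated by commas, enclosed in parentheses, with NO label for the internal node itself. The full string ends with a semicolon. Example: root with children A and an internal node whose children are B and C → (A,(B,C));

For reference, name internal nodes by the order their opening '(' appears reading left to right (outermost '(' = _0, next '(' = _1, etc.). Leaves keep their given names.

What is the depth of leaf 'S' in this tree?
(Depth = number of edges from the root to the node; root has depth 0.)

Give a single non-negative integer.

Answer: 4

Derivation:
Newick: ((W,K,(J,(U,E,S)),L),N);
Naming internals by '(' encounter order: outermost '(' = _0, next = _1, ...
Query node: S
Path from root: _0 -> _1 -> _2 -> _3 -> S
Depth of S: 4 (number of edges from root)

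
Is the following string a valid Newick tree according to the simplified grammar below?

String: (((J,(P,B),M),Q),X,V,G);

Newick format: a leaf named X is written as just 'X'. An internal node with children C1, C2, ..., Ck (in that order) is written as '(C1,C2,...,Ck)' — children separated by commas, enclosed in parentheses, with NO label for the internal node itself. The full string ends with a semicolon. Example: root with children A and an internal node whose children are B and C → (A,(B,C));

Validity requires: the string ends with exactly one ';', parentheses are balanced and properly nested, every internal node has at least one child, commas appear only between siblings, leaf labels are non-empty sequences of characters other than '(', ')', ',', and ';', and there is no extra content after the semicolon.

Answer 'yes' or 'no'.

Input: (((J,(P,B),M),Q),X,V,G);
Paren balance: 4 '(' vs 4 ')' OK
Ends with single ';': True
Full parse: OK
Valid: True

Answer: yes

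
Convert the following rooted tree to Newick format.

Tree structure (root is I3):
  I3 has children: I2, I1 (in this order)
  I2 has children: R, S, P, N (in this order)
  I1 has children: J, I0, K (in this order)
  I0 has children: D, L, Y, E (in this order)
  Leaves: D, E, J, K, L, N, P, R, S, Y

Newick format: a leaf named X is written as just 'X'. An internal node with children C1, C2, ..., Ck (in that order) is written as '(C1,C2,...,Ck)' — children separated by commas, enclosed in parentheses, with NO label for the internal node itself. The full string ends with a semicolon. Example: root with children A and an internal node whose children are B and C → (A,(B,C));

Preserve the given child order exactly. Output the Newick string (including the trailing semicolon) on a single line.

internal I3 with children ['I2', 'I1']
  internal I2 with children ['R', 'S', 'P', 'N']
    leaf 'R' → 'R'
    leaf 'S' → 'S'
    leaf 'P' → 'P'
    leaf 'N' → 'N'
  → '(R,S,P,N)'
  internal I1 with children ['J', 'I0', 'K']
    leaf 'J' → 'J'
    internal I0 with children ['D', 'L', 'Y', 'E']
      leaf 'D' → 'D'
      leaf 'L' → 'L'
      leaf 'Y' → 'Y'
      leaf 'E' → 'E'
    → '(D,L,Y,E)'
    leaf 'K' → 'K'
  → '(J,(D,L,Y,E),K)'
→ '((R,S,P,N),(J,(D,L,Y,E),K))'
Final: ((R,S,P,N),(J,(D,L,Y,E),K));

Answer: ((R,S,P,N),(J,(D,L,Y,E),K));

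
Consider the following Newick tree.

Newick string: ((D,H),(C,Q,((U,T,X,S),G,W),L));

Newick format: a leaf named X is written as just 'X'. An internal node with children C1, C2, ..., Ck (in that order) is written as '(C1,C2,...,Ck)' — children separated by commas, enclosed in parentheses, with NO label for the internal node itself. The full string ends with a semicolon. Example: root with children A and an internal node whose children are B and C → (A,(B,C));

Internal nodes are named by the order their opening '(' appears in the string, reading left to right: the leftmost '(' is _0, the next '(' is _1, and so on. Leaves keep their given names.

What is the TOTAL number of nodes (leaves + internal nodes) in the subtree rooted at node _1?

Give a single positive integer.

Newick: ((D,H),(C,Q,((U,T,X,S),G,W),L));
Locate _1: it is the '(' at position 1 (the 2nd '(' reading left to right).
Query: subtree rooted at _1
_1: subtree_size = 1 + 2
  D: subtree_size = 1 + 0
  H: subtree_size = 1 + 0
Total subtree size of _1: 3

Answer: 3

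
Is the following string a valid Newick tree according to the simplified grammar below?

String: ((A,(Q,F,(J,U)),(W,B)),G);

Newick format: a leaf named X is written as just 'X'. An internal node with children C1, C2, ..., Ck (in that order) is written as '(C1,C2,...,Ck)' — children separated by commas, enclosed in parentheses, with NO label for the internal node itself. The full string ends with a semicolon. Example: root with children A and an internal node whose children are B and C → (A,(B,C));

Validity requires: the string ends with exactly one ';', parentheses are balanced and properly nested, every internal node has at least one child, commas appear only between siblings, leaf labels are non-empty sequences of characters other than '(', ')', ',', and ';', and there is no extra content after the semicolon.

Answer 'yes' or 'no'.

Answer: yes

Derivation:
Input: ((A,(Q,F,(J,U)),(W,B)),G);
Paren balance: 5 '(' vs 5 ')' OK
Ends with single ';': True
Full parse: OK
Valid: True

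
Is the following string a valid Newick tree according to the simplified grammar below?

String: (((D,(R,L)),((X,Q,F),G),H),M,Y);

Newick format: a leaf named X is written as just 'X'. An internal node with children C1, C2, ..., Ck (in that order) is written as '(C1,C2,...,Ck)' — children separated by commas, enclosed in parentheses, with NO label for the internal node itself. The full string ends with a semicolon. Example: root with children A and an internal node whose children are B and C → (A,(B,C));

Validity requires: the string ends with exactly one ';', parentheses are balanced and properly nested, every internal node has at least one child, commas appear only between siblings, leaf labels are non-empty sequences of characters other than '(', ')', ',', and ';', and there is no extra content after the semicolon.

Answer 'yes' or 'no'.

Input: (((D,(R,L)),((X,Q,F),G),H),M,Y);
Paren balance: 6 '(' vs 6 ')' OK
Ends with single ';': True
Full parse: OK
Valid: True

Answer: yes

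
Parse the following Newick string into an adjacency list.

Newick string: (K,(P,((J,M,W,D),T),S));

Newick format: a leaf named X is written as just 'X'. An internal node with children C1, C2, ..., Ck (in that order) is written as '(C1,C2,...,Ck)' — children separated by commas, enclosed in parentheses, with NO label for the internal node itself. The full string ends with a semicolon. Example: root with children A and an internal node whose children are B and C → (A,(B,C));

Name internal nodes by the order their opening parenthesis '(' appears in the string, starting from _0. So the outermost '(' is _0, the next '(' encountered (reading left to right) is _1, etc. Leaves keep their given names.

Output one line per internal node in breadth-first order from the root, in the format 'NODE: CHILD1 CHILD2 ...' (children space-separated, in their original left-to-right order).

Input: (K,(P,((J,M,W,D),T),S));
Scanning left-to-right, naming '(' by encounter order:
  pos 0: '(' -> open internal node _0 (depth 1)
  pos 3: '(' -> open internal node _1 (depth 2)
  pos 6: '(' -> open internal node _2 (depth 3)
  pos 7: '(' -> open internal node _3 (depth 4)
  pos 15: ')' -> close internal node _3 (now at depth 3)
  pos 18: ')' -> close internal node _2 (now at depth 2)
  pos 21: ')' -> close internal node _1 (now at depth 1)
  pos 22: ')' -> close internal node _0 (now at depth 0)
Total internal nodes: 4
BFS adjacency from root:
  _0: K _1
  _1: P _2 S
  _2: _3 T
  _3: J M W D

Answer: _0: K _1
_1: P _2 S
_2: _3 T
_3: J M W D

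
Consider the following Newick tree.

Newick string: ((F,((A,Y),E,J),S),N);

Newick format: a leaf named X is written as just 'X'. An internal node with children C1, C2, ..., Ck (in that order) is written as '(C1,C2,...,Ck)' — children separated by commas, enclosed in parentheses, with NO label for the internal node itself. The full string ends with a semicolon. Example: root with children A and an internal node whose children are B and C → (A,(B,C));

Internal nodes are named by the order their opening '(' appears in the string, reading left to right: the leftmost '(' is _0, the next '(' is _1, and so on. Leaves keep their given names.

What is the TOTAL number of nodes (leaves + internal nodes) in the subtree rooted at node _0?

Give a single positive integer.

Answer: 11

Derivation:
Newick: ((F,((A,Y),E,J),S),N);
Locate _0: it is the '(' at position 0 (the 1st '(' reading left to right).
Query: subtree rooted at _0
_0: subtree_size = 1 + 10
  _1: subtree_size = 1 + 8
    F: subtree_size = 1 + 0
    _2: subtree_size = 1 + 5
      _3: subtree_size = 1 + 2
        A: subtree_size = 1 + 0
        Y: subtree_size = 1 + 0
      E: subtree_size = 1 + 0
      J: subtree_size = 1 + 0
    S: subtree_size = 1 + 0
  N: subtree_size = 1 + 0
Total subtree size of _0: 11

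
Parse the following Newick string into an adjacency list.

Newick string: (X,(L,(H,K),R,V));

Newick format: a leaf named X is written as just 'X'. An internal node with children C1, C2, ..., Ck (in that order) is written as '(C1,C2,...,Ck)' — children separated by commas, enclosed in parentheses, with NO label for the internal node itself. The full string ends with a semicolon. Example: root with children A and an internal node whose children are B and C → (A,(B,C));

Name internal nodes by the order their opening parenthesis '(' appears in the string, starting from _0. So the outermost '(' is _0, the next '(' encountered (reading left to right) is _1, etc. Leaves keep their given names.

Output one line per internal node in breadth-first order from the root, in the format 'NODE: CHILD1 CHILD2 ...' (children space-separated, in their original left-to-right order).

Answer: _0: X _1
_1: L _2 R V
_2: H K

Derivation:
Input: (X,(L,(H,K),R,V));
Scanning left-to-right, naming '(' by encounter order:
  pos 0: '(' -> open internal node _0 (depth 1)
  pos 3: '(' -> open internal node _1 (depth 2)
  pos 6: '(' -> open internal node _2 (depth 3)
  pos 10: ')' -> close internal node _2 (now at depth 2)
  pos 15: ')' -> close internal node _1 (now at depth 1)
  pos 16: ')' -> close internal node _0 (now at depth 0)
Total internal nodes: 3
BFS adjacency from root:
  _0: X _1
  _1: L _2 R V
  _2: H K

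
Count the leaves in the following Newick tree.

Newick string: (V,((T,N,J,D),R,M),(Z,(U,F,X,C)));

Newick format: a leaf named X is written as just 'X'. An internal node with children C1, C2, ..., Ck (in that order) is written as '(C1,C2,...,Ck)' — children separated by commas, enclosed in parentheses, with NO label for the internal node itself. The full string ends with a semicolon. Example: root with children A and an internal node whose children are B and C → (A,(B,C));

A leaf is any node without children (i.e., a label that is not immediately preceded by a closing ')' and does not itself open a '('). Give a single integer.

Newick: (V,((T,N,J,D),R,M),(Z,(U,F,X,C)));
Scan left-to-right; a leaf is any maximal label run not followed by '(':
  pos 1: leaf 'V' → count = 1
  pos 5: leaf 'T' → count = 2
  pos 7: leaf 'N' → count = 3
  pos 9: leaf 'J' → count = 4
  pos 11: leaf 'D' → count = 5
  pos 14: leaf 'R' → count = 6
  pos 16: leaf 'M' → count = 7
  pos 20: leaf 'Z' → count = 8
  pos 23: leaf 'U' → count = 9
  pos 25: leaf 'F' → count = 10
  pos 27: leaf 'X' → count = 11
  pos 29: leaf 'C' → count = 12
Total leaves: 12

Answer: 12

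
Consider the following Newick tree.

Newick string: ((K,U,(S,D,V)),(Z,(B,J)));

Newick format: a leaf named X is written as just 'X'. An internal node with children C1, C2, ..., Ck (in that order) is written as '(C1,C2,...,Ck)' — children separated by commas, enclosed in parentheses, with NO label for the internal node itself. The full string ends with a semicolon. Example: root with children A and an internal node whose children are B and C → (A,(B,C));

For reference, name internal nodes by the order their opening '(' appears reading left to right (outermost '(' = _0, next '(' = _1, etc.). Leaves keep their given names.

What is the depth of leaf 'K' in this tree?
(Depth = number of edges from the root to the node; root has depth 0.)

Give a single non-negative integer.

Newick: ((K,U,(S,D,V)),(Z,(B,J)));
Naming internals by '(' encounter order: outermost '(' = _0, next = _1, ...
Query node: K
Path from root: _0 -> _1 -> K
Depth of K: 2 (number of edges from root)

Answer: 2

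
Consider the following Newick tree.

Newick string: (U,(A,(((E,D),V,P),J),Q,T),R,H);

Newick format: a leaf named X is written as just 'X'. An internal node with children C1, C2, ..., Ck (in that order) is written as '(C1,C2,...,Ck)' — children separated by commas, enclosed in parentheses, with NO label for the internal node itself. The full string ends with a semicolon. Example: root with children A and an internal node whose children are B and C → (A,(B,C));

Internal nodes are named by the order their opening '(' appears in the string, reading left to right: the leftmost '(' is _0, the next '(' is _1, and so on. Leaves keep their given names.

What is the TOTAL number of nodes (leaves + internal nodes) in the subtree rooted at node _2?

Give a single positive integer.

Answer: 8

Derivation:
Newick: (U,(A,(((E,D),V,P),J),Q,T),R,H);
Locate _2: it is the '(' at position 6 (the 3rd '(' reading left to right).
Query: subtree rooted at _2
_2: subtree_size = 1 + 7
  _3: subtree_size = 1 + 5
    _4: subtree_size = 1 + 2
      E: subtree_size = 1 + 0
      D: subtree_size = 1 + 0
    V: subtree_size = 1 + 0
    P: subtree_size = 1 + 0
  J: subtree_size = 1 + 0
Total subtree size of _2: 8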